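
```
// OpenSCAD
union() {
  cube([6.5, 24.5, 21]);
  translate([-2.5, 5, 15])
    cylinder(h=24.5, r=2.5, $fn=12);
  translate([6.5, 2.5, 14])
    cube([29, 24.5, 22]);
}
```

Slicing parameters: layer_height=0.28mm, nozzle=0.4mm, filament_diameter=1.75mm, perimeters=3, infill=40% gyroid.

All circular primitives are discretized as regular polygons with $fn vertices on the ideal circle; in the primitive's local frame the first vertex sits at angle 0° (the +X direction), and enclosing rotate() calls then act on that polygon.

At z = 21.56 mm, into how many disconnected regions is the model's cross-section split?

At z = 21.56 mm: the cube does not reach this height (z outside [0, 21]); the cylinder at (-2.5, 5): section is a regular 12-gon, circumradius r=2.5; the cube at (6.5, 2.5) is present — its section is the full 29×24.5 rectangle; Taking the union: the 2 present regions are separate (no shared area or edge), so areas and boundary lengths simply add and each stays a separate island — 2 connected regions. The result has 2 disconnected regions.

2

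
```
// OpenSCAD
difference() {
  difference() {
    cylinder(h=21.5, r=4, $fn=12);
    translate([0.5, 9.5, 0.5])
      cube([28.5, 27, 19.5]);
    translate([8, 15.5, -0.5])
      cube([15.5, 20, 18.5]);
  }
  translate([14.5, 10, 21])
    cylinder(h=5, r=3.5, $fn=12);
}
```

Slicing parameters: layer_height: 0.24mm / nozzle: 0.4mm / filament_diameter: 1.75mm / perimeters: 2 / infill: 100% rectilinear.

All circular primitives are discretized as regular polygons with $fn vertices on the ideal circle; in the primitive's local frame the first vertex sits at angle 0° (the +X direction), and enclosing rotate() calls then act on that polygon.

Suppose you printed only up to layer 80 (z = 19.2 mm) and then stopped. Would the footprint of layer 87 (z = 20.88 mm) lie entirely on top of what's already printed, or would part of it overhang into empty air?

Compare the two slices. At z = 19.2: the r=4 cylinder contributes a regular 12-gon of circumradius 4 (area = (12/2)·4.000²·sin(360°/12) = 48.00 mm²); the cube at (0.5, 9.5) (footprint 28.5×27) is included at this height (area 769.50 mm²); the cube at (8, 15.5) does not reach this height (z outside [-0.5, 18]); Taking the first minus the rest: starting from the r=4 cylinder (48.00 mm²), the 28.5×27 cube at (0.5, 9.5) misses the remaining region (no effect) — area = 48.00 mm²; the cylinder at (14.5, 10) is absent (z outside [21, 26]); Subtracting the remaining from the first: none of the subtracted shapes is present at this height, so that combined region is unchanged — area = 48.00 mm². At z = 20.88: the r=4 cylinder contributes a regular 12-gon of circumradius 4 (area = (12/2)·4.000²·sin(360°/12) = 48.00 mm²); the cube at (0.5, 9.5) is absent (z outside [0.5, 20]); the cube at (8, 15.5) is not intersected at this z (z outside [-0.5, 18]); After the difference (first − rest): none of the subtracted shapes is present at this height, so the r=4 cylinder is unchanged — area = 48.00 mm²; the cylinder at (14.5, 10) is not intersected at this z (z outside [21, 26]); Subtracting the remaining from the first: none of the subtracted shapes is present at this height, so that combined region is unchanged — area = 48.00 mm². Checking containment: the cross-section at z = 20.88 is a subset of the cross-section at z = 19.2.

entirely on top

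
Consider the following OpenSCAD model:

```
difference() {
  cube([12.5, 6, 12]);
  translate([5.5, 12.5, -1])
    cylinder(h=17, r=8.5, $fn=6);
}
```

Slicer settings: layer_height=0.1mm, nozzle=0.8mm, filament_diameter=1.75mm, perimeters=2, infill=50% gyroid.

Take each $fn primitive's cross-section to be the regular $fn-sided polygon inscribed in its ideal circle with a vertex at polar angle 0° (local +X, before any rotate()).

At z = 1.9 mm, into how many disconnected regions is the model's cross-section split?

1

At z = 1.9 mm: the 12.5×6 cube contributes its full rectangle; the r=8.5 cylinder at (5.5, 12.5) gives a regular 6-gon of circumradius 8.5 (constant along its height); Subtracting the remaining from the first: starting from the 12.5×6 cube, the r=8.5 cylinder at (5.5, 12.5) partially overlaps it — only the 7.75 mm² overlap (of its 187.71 mm²) is removed, clipping the outline — 1 connected region. The result has 1 disconnected region.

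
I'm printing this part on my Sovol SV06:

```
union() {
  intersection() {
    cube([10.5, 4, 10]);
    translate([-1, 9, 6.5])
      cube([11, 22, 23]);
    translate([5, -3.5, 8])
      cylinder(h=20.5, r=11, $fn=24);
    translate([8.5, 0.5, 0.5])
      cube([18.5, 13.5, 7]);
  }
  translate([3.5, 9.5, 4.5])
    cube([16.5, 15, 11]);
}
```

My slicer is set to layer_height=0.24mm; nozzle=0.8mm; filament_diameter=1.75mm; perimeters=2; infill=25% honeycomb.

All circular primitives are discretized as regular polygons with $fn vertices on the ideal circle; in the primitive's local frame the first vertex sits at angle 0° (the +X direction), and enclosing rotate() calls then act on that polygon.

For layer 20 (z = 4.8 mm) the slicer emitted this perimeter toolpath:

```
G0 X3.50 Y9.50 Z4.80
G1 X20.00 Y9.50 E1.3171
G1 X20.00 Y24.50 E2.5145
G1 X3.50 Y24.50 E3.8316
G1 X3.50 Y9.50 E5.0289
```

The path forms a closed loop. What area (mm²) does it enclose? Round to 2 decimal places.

Apply the shoelace formula to the sequence of (X, Y) vertices; enclosed area = 247.50 mm².

247.50 mm²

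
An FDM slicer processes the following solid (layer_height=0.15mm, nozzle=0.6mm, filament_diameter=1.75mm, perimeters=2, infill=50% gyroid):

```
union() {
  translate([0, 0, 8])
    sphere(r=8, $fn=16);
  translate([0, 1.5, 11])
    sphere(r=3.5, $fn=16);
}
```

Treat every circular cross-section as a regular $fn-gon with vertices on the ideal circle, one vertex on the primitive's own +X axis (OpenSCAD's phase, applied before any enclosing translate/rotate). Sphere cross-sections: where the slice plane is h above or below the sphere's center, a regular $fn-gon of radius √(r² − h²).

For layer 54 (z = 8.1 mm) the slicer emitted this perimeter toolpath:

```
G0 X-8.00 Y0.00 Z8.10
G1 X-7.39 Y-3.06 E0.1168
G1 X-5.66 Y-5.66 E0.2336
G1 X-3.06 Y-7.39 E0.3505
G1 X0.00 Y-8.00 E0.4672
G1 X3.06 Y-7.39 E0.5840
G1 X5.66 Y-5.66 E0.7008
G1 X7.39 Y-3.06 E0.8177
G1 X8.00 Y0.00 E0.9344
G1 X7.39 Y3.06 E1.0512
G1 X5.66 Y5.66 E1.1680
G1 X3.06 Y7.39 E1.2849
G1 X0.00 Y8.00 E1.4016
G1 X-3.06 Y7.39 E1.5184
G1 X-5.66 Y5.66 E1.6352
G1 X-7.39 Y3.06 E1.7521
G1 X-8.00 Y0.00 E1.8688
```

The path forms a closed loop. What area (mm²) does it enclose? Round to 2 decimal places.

195.95 mm²

Apply the shoelace formula to the sequence of (X, Y) vertices; enclosed area = 195.95 mm².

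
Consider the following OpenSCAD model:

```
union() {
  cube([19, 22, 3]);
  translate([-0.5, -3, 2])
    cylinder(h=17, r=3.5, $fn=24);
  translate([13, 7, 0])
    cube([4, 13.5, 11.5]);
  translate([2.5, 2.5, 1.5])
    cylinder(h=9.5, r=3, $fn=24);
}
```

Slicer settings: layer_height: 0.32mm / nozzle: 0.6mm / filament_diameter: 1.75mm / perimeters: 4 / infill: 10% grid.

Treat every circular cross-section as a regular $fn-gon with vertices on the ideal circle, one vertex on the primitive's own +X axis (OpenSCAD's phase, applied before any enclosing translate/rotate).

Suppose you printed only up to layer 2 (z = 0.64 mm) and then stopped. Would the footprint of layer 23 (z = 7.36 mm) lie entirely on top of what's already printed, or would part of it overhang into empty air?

part overhangs

Compare the two slices. At z = 0.64: the 19×22 cube contributes its full rectangle (area 418.00 mm²); the cylinder at (-0.5, -3) is not intersected at this z (z outside [2, 19]); the cube at (13, 7) (footprint 4×13.5) is included at this height (area 54.00 mm²); the cylinder at (2.5, 2.5) does not reach this height (z outside [1.5, 11]); Taking the union: the 4×13.5 cube at (13, 7) lies entirely inside the 19×22 cube, so the union is just the 19×22 cube — area = 418.00 mm². At z = 7.36: the cube is absent (z outside [0, 3]); the cylinder at (-0.5, -3): section is a regular 24-gon, circumradius r=3.5 (area = (24/2)·3.500²·sin(360°/24) = 38.05 mm²); the 4×13.5 cube at (13, 7) contributes its full rectangle (area 54.00 mm²); the r=3 cylinder at (2.5, 2.5) contributes a regular 24-gon of circumradius 3 (area = (24/2)·3.000²·sin(360°/24) = 27.95 mm²); Combining (union): the regions partially overlap — summed areas 120.00 mm² minus the doubly-counted overlap 0.21 mm² gives 119.79 mm² — area = 119.79 mm². Checking containment: at z = 7.36 the cross-section extends beyond the z = 0.64 cross-section by about 39.73 mm².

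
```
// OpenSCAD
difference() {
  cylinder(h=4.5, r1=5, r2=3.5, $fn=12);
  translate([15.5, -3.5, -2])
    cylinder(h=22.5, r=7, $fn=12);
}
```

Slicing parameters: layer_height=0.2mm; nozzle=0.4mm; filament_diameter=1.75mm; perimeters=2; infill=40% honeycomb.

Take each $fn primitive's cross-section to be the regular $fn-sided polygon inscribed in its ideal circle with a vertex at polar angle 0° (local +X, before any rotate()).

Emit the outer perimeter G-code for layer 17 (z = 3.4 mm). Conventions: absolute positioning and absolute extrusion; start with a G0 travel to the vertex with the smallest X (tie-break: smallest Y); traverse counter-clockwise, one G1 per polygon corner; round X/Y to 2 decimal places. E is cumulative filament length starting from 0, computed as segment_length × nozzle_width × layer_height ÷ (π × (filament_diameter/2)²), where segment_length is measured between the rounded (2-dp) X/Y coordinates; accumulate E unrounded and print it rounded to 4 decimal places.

At z = 3.4 mm: the cone: at t=0.756 of its height the radius interpolates to r₁+(r₂−r₁)t = 3.867, giving a regular 12-gon of that circumradius; the cylinder at (15.5, -3.5): section is a regular 12-gon, circumradius r=7; After the difference (first − rest): starting from the cone, the r=7 cylinder at (15.5, -3.5) misses the remaining region (no effect) — 1 connected region. The outline is a single polygon with 12 vertices. Extrusion per mm of travel: 0.4 × 0.2 / (π × 0.875²) = 0.033260. Accumulating E over each segment gives final E = 0.7990.

G0 X-3.87 Y0.00 Z3.40
G1 X-3.35 Y-1.93 E0.0665
G1 X-1.93 Y-3.35 E0.1333
G1 X0.00 Y-3.87 E0.1998
G1 X1.93 Y-3.35 E0.2662
G1 X3.35 Y-1.93 E0.3330
G1 X3.87 Y0.00 E0.3995
G1 X3.35 Y1.93 E0.4660
G1 X1.93 Y3.35 E0.5328
G1 X0.00 Y3.87 E0.5993
G1 X-1.93 Y3.35 E0.6657
G1 X-3.35 Y1.93 E0.7325
G1 X-3.87 Y0.00 E0.7990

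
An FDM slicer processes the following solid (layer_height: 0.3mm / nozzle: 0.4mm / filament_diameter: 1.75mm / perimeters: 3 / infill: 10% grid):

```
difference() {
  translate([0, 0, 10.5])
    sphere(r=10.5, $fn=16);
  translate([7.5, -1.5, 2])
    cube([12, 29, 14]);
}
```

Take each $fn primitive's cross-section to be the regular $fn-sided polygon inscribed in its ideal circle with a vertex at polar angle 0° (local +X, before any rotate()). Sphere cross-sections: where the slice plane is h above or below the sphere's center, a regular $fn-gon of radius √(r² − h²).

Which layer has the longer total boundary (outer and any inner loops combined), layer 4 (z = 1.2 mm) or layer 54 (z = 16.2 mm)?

Layer 4 (z = 1.2): the r=10.5 sphere slices to a regular 16-gon of circumradius 4.874 (√(r²−h²) with h=9.3 from center) (perimeter = 2·16·4.874·sin(180°/16) = 30.43 mm); the cube at (7.5, -1.5) does not reach this height (z outside [2, 16]); Taking the first minus the rest: none of the subtracted shapes is present at this height, so the r=10.5 sphere is unchanged — boundary = 30.43 mm. So its perimeter = 30.43 mm. Layer 54 (z = 16.2): the r=10.5 sphere slices to a regular 16-gon of circumradius 8.818 (√(r²−h²) with h=5.7 from center) (perimeter = 2·16·8.818·sin(180°/16) = 55.05 mm); the cube at (7.5, -1.5) is not intersected at this z (z outside [2, 16]); After the difference (first − rest): none of the subtracted shapes is present at this height, so the r=10.5 sphere is unchanged — boundary = 55.05 mm. So its perimeter = 55.05 mm. Layer 54 is larger (55.05 vs 30.43 mm).

layer 54 (z = 16.2 mm)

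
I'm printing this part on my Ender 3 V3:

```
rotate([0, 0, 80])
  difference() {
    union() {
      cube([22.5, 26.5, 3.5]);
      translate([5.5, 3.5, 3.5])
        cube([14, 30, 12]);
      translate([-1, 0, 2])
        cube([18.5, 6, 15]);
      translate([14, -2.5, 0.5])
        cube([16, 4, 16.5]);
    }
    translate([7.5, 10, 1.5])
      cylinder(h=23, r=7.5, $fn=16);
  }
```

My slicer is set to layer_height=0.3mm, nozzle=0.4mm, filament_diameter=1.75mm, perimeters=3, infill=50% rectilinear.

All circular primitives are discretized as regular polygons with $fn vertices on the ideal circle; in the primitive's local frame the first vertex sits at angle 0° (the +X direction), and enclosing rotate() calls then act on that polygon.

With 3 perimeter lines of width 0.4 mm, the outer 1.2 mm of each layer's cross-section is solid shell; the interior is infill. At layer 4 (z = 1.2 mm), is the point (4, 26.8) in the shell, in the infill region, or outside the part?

At z = 1.2 mm: the cube (footprint 22.5×26.5) is included at this height; the cube at (5.5, 3.5) is not intersected at this z (z outside [3.5, 15.5]); the cube at (-1, 0) is absent (z outside [2, 17]); the cube at (14, -2.5) (footprint 16×4) is included at this height; Combining (union): the regions partially overlap (shared area 12.75 mm²), so overlapping operands fuse into one piece — 1 connected region; the cylinder at (7.5, 10) does not reach this height (z outside [1.5, 24.5]); Subtracting the remaining from the first: none of the subtracted shapes is present at this height, so the result so far is unchanged — 1 connected region; (rotated 80° about Z; rotation is an isometry so areas/perimeters/island counts are preserved). Overall, the cross-section is a single solid region. Undo the 80° rotation: the query point maps to (27.087, 0.715) in the un-rotated model frame. The nearest boundary edge runs (22.50, 1.50)→(30.00, 1.50); distance from the point to it = 0.79 mm. The point is inside the cross-section, 0.79 mm from the nearest boundary — within the 1.2 mm shell band (3 × 0.4).

shell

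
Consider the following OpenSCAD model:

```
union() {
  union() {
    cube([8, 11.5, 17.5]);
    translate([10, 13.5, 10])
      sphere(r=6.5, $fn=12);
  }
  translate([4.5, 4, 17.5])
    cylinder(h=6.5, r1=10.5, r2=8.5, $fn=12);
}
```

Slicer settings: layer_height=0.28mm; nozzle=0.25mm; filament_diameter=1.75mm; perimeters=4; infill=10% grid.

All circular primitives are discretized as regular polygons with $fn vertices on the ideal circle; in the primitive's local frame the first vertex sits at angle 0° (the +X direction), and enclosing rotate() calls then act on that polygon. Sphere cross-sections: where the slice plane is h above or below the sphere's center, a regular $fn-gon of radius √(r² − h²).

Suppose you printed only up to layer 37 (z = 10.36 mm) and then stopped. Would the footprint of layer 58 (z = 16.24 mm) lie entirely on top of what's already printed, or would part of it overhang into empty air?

Compare the two slices. At z = 10.36: the cube (footprint 8×11.5) is included at this height (area 92.00 mm²); the r=6.5 sphere at (10, 13.5) slices to a regular 12-gon of circumradius 6.490 (√(r²−h²) with h=0.36 from center) (area = (12/2)·6.490²·sin(360°/12) = 126.36 mm²); Merging all regions: the regions partially overlap — summed areas 218.36 mm² minus the doubly-counted overlap 10.70 mm² gives 207.66 mm² — area = 207.66 mm²; the cone at (4.5, 4) is not intersected at this z (z outside [17.5, 24]); Combining (union): only that combined region is present, so the union is just that shape — area = 207.66 mm². At z = 16.24: the 8×11.5 cube contributes its full rectangle (area 92.00 mm²); the sphere at (10, 13.5): section is a regular 12-gon, circumradius = √(r²−h²) = √(6.5²−6.24²) = 1.820 (area = (12/2)·1.820²·sin(360°/12) = 9.94 mm²); Combining (union): the 2 present regions are separate (no shared area or edge), so areas and boundary lengths simply add and each stays a separate island — area = 101.94 mm²; the cone at (4.5, 4) does not reach this height (z outside [17.5, 24]); Taking the union: only the result so far is present, so the union is just that shape — area = 101.94 mm². Checking containment: the cross-section at z = 16.24 is a subset of the cross-section at z = 10.36.

entirely on top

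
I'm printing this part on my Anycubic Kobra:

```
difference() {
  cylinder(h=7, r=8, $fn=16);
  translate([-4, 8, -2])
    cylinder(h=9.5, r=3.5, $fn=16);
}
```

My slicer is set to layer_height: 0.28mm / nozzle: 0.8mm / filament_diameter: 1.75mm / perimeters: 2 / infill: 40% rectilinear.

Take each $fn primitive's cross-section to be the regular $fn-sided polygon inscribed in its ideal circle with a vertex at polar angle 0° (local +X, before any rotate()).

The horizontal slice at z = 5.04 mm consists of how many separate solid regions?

At z = 5.04 mm: the cylinder: section is a regular 16-gon, circumradius r=8; the cylinder at (-4, 8): section is a regular 16-gon, circumradius r=3.5; Taking the first minus the rest: starting from the r=8 cylinder, the r=3.5 cylinder at (-4, 8) partially overlaps it — only the 10.25 mm² overlap (of its 37.50 mm²) is removed, clipping the outline — 1 connected region. The result has 1 disconnected region.

1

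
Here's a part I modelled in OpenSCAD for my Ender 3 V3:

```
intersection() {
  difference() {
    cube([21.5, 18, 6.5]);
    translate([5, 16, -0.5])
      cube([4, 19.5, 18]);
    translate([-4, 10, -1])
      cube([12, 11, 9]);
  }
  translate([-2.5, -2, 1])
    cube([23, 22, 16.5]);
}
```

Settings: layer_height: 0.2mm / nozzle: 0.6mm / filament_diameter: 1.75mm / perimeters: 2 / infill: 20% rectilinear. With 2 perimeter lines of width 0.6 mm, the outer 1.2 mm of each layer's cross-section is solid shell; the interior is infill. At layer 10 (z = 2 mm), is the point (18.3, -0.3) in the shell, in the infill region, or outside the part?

outside

At z = 2 mm: the cube is present — its section is the full 21.5×18 rectangle; the 4×19.5 cube at (5, 16) contributes its full rectangle; the cube at (-4, 10) (footprint 12×11) is included at this height; Taking the first minus the rest: starting from the 21.5×18 cube, the 4×19.5 cube at (5, 16) partially overlaps it — only the 8.00 mm² overlap (of its 78.00 mm²) is removed, clipping the outline; the 12×11 cube at (-4, 10) partially overlaps it — only the 58.00 mm² overlap (of its 132.00 mm²) is removed, clipping the outline — 1 connected region; the cube at (-2.5, -2) is present — its section is the full 23×22 rectangle; Taking the intersection: the 23×22 cube at (-2.5, -2) partially overlaps that combined region; clipping to the common part keeps 303.00 mm² — 1 connected region. Overall, the cross-section is a single solid region. The nearest boundary edge runs (20.50, 0.00)→(0.00, 0.00); distance from the point to it = 0.30 mm. The point is not inside any of the regions above, so it lies outside the cross-section (0.30 mm from the nearest boundary).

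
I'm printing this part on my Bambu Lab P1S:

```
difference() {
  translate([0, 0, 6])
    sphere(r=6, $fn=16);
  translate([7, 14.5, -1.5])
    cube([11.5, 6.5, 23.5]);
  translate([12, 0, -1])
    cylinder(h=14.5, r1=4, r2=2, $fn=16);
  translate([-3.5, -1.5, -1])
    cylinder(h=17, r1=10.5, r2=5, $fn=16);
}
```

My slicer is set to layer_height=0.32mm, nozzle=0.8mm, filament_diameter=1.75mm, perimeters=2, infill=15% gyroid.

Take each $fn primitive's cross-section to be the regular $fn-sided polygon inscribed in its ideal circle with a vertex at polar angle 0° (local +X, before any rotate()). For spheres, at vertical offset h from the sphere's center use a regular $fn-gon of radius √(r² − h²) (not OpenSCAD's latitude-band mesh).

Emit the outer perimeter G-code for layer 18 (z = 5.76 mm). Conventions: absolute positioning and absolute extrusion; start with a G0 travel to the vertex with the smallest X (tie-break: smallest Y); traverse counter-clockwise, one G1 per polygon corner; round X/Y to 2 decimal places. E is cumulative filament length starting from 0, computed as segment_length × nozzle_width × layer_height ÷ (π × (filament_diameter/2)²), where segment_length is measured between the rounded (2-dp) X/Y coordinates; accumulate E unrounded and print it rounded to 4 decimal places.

At z = 5.76 mm: the r=6 sphere slices to a regular 16-gon of circumradius 5.995 (√(r²−h²) with h=0.24 from center); the cube at (7, 14.5) is present — its section is the full 11.5×6.5 rectangle; the cone at (12, 0) contributes a regular 16-gon of circumradius 3.068 (interpolated between r1=4 and r2=2 at t=0.466); the cone at (-3.5, -1.5): at t=0.398 of its height the radius interpolates to r₁+(r₂−r₁)t = 8.313, giving a regular 16-gon of that circumradius; Subtracting the remaining from the first: starting from the r=6 sphere, the 11.5×6.5 cube at (7, 14.5) misses the remaining region (no effect); the cone at (12, 0) misses the remaining region (no effect); the cone at (-3.5, -1.5) partially overlaps it — only the 97.26 mm² overlap (of its 211.56 mm²) is removed, clipping the outline — 1 connected region. The outline is a single polygon with 11 vertices. Extrusion per mm of travel: 0.8 × 0.32 / (π × 0.875²) = 0.106432. Accumulating E over each segment gives final E = 2.7794.

G0 X-0.03 Y5.99 Z5.76
G1 X2.38 Y4.38 E0.3085
G1 X4.18 Y1.68 E0.6538
G1 X4.81 Y-1.50 E0.9989
G1 X4.28 Y-4.18 E1.2896
G1 X5.54 Y-2.29 E1.5314
G1 X6.00 Y0.00 E1.7800
G1 X5.54 Y2.29 E2.0286
G1 X4.24 Y4.24 E2.2780
G1 X2.29 Y5.54 E2.5275
G1 X0.00 Y6.00 E2.7761
G1 X-0.03 Y5.99 E2.7794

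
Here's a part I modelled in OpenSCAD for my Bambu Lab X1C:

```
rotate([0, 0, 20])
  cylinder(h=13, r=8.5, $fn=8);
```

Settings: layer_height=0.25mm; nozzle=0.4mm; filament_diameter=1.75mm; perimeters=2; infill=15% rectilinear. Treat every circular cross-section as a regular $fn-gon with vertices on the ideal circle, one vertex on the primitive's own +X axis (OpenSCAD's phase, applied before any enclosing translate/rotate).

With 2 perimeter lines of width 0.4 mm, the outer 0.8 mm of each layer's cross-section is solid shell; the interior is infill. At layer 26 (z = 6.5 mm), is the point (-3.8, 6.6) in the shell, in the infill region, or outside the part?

shell

At z = 6.5 mm: the cylinder: section is a regular 8-gon, circumradius r=8.5; (rotated 20° about Z; rotation is an isometry so areas/perimeters/island counts are preserved). Overall, the cross-section is a single solid region. Undo the 20° rotation: the query point maps to (-1.313, 7.502) in the un-rotated model frame. The nearest boundary edge runs (0.00, 8.50)→(-6.01, 6.01); distance from the point to it = 0.42 mm. The point is inside the cross-section, 0.42 mm from the nearest boundary — within the 0.8 mm shell band (2 × 0.4).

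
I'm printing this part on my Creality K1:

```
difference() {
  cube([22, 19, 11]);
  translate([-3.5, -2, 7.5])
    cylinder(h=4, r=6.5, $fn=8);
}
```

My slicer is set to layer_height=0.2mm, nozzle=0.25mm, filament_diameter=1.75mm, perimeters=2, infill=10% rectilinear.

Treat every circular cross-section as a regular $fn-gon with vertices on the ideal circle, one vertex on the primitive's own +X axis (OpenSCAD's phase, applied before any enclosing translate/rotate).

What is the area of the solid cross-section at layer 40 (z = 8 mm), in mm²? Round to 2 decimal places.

At z = 8 mm: the cube is present — its section is the full 22×19 rectangle (area 418.00 mm²); the r=6.5 cylinder at (-3.5, -2) gives a regular 8-gon of circumradius 6.5 (constant along its height) (area = (8/2)·6.500²·sin(360°/8) = 119.50 mm²); Subtracting the remaining from the first: starting from the 22×19 cube (418.00 mm²), the r=6.5 cylinder at (-3.5, -2) partially overlaps it — only the 4.49 mm² overlap (of its 119.50 mm²) is removed, clipping the outline — area = 413.51 mm². Overall, the cross-section is a single solid region. Net area = 413.51 mm².

413.51 mm²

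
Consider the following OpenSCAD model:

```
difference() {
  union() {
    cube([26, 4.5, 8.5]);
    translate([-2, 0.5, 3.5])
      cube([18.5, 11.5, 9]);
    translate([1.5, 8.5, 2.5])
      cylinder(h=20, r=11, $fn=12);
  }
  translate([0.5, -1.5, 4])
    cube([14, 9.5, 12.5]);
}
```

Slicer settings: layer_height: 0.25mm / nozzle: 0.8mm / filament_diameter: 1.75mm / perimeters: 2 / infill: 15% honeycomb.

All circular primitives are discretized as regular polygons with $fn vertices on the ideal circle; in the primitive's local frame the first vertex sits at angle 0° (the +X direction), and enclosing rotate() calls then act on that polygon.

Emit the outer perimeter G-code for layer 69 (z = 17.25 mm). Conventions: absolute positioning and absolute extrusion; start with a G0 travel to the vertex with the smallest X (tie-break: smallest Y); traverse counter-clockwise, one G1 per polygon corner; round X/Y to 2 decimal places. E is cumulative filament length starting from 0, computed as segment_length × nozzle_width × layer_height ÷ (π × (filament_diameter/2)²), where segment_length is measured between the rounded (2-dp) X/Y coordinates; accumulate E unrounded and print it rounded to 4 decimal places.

G0 X-9.50 Y8.50 Z17.25
G1 X-8.03 Y3.00 E0.4734
G1 X-4.00 Y-1.03 E0.9473
G1 X1.50 Y-2.50 E1.4207
G1 X7.00 Y-1.03 E1.8940
G1 X11.03 Y3.00 E2.3679
G1 X12.50 Y8.50 E2.8413
G1 X11.03 Y14.00 E3.3147
G1 X7.00 Y18.03 E3.7886
G1 X1.50 Y19.50 E4.2620
G1 X-4.00 Y18.03 E4.7353
G1 X-8.03 Y14.00 E5.2092
G1 X-9.50 Y8.50 E5.6826

At z = 17.25 mm: the cube does not reach this height (z outside [0, 8.5]); the cube at (-2, 0.5) does not reach this height (z outside [3.5, 12.5]); the r=11 cylinder at (1.5, 8.5) gives a regular 12-gon of circumradius 11 (constant along its height); Combining (union): only the r=11 cylinder at (1.5, 8.5) is present, so the union is just that shape — 1 connected region; the cube at (0.5, -1.5) does not reach this height (z outside [4, 16.5]); Subtracting the remaining from the first: none of the subtracted shapes is present at this height, so that combined region is unchanged — 1 connected region. The outline is a single polygon with 12 vertices. Extrusion per mm of travel: 0.8 × 0.25 / (π × 0.875²) = 0.083150. Accumulating E over each segment gives final E = 5.6826.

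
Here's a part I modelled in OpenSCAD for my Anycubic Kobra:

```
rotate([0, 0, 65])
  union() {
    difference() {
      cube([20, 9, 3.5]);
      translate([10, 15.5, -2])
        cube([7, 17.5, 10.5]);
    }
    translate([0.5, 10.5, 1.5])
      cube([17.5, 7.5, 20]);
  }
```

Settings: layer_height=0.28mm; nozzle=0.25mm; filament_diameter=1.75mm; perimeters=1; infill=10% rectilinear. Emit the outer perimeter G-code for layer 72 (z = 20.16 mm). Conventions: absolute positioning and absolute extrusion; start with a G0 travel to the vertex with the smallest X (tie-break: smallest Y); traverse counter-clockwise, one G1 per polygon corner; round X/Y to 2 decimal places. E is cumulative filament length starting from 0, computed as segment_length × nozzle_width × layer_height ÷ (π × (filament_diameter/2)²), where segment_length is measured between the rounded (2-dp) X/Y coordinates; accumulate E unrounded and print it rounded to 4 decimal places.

G0 X-16.10 Y8.06 Z20.16
G1 X-9.30 Y4.89 E0.2183
G1 X-1.91 Y20.75 E0.7276
G1 X-8.71 Y23.92 E0.9459
G1 X-16.10 Y8.06 E1.4551

At z = 20.16 mm: the cube is absent (z outside [0, 3.5]); the cube at (10, 15.5) is absent (z outside [-2, 8.5]); Taking the first minus the rest: the first operand is absent here, so nothing remains; the cube at (0.5, 10.5) is present — its section is the full 17.5×7.5 rectangle; Merging all regions: only the 17.5×7.5 cube at (0.5, 10.5) is present, so the union is just that shape — 1 connected region; (whole slice rotated 65° about Z — lengths, areas and connectivity unchanged). The outline is a single polygon with 4 vertices. Extrusion per mm of travel: 0.25 × 0.28 / (π × 0.875²) = 0.029103. Accumulating E over each segment gives final E = 1.4551.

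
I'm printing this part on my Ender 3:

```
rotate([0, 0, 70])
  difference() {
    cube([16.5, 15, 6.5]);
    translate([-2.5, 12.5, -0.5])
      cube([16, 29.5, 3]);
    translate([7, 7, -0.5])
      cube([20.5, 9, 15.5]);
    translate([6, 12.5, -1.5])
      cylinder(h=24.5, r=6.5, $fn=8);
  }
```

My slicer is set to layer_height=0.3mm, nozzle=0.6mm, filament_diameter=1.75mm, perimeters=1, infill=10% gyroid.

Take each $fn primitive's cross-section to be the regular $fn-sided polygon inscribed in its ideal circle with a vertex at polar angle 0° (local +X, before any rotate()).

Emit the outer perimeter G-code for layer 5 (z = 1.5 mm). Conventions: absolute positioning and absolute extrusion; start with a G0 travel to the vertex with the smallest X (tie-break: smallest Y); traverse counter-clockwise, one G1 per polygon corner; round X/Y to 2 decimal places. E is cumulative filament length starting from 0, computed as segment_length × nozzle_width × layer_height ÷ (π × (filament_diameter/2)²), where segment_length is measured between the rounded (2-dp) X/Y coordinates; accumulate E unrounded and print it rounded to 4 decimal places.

G0 X-10.61 Y3.86 Z1.50
G1 X0.00 Y0.00 E0.8449
G1 X5.64 Y15.50 E2.0793
G1 X-0.93 Y17.90 E2.6027
G1 X-3.70 Y10.30 E3.2081
G1 X-3.59 Y7.69 E3.4036
G1 X-6.95 Y4.02 E3.7759
G1 X-10.61 Y3.86 E4.0501

At z = 1.5 mm: the cube (footprint 16.5×15) is included at this height; the cube at (-2.5, 12.5) is present — its section is the full 16×29.5 rectangle; the 20.5×9 cube at (7, 7) contributes its full rectangle; the cylinder at (6, 12.5): section is a regular 8-gon, circumradius r=6.5; Subtracting the remaining from the first: starting from the 16.5×15 cube, the 16×29.5 cube at (-2.5, 12.5) partially overlaps it — only the 33.75 mm² overlap (of its 472.00 mm²) is removed, clipping the outline; the 20.5×9 cube at (7, 7) partially overlaps it — only the 59.75 mm² overlap (of its 184.50 mm²) is removed, clipping the outline; the r=6.5 cylinder at (6, 12.5) partially overlaps it — only the 36.28 mm² overlap (of its 119.50 mm²) is removed, clipping the outline — 1 connected region; (rotated 70° about Z; rotation is an isometry so areas/perimeters/island counts are preserved). The outline is a single polygon with 7 vertices. Extrusion per mm of travel: 0.6 × 0.3 / (π × 0.875²) = 0.074835. Accumulating E over each segment gives final E = 4.0501.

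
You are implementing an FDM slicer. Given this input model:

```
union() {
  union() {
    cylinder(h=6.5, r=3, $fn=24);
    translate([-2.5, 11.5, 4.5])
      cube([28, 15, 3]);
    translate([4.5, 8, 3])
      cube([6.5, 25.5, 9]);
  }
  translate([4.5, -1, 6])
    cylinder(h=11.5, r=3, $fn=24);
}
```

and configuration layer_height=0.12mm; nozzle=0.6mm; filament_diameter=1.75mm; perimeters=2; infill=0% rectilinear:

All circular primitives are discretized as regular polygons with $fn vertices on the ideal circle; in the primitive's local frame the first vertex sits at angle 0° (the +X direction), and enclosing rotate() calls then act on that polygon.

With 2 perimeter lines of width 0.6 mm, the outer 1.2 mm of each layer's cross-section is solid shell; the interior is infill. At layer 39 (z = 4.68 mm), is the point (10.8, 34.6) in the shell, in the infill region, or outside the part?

outside

At z = 4.68 mm: the r=3 cylinder gives a regular 24-gon of circumradius 3 (constant along its height); the 28×15 cube at (-2.5, 11.5) contributes its full rectangle; the 6.5×25.5 cube at (4.5, 8) contributes its full rectangle; Merging all regions: the regions partially overlap (shared area 97.50 mm²), so overlapping operands fuse into one piece — 2 connected regions; the cylinder at (4.5, -1) is not intersected at this z (z outside [6, 17.5]); Combining (union): only the result so far is present, so the union is just that shape — 2 connected regions. Overall, the cross-section has 2 separate islands. The nearest boundary edge runs (4.50, 33.50)→(11.00, 33.50); distance from the point to it = 1.10 mm. The point is not inside any of the regions above, so it lies outside the cross-section (1.10 mm from the nearest boundary).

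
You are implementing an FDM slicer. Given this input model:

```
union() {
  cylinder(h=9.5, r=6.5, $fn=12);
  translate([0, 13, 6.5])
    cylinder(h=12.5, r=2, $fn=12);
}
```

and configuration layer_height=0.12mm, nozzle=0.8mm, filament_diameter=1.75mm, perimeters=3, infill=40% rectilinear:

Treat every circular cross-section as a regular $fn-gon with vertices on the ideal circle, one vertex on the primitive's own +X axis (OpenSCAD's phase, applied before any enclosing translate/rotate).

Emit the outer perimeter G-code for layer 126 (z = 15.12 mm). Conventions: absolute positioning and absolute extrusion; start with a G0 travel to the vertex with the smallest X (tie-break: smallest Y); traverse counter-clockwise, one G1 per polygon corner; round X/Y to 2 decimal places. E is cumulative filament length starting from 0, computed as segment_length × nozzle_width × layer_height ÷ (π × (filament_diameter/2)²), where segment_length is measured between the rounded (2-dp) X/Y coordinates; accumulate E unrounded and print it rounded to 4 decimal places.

G0 X-2.00 Y13.00 Z15.12
G1 X-1.73 Y12.00 E0.0413
G1 X-1.00 Y11.27 E0.0825
G1 X0.00 Y11.00 E0.1239
G1 X1.00 Y11.27 E0.1652
G1 X1.73 Y12.00 E0.2064
G1 X2.00 Y13.00 E0.2478
G1 X1.73 Y14.00 E0.2891
G1 X1.00 Y14.73 E0.3303
G1 X0.00 Y15.00 E0.3717
G1 X-1.00 Y14.73 E0.4130
G1 X-1.73 Y14.00 E0.4542
G1 X-2.00 Y13.00 E0.4955

At z = 15.12 mm: the cylinder is absent (z outside [0, 9.5]); the r=2 cylinder at (0, 13) gives a regular 12-gon of circumradius 2 (constant along its height); Combining (union): only the r=2 cylinder at (0, 13) is present, so the union is just that shape — 1 connected region. The outline is a single polygon with 12 vertices. Extrusion per mm of travel: 0.8 × 0.12 / (π × 0.875²) = 0.039912. Accumulating E over each segment gives final E = 0.4955.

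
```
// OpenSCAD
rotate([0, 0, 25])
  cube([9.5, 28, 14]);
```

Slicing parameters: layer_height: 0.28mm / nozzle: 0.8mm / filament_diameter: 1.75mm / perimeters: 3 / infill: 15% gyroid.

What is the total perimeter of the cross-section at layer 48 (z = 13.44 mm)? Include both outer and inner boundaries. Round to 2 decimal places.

At z = 13.44 mm: the cube (footprint 9.5×28) is included at this height (perimeter 75.00 mm); (whole slice rotated 25° about Z — lengths, areas and connectivity unchanged). Overall, the cross-section is a single solid region. Total boundary length (outer) = 75.00 mm.

75.00 mm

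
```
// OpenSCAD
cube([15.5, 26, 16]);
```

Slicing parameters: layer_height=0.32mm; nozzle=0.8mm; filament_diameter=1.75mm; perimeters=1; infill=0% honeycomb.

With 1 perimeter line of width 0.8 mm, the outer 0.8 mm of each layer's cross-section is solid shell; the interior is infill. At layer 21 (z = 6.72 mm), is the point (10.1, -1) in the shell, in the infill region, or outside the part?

At z = 6.72 mm: the 15.5×26 cube contributes its full rectangle. Overall, the cross-section is a single solid region. The nearest boundary edge runs (0.00, 0.00)→(15.50, 0.00); distance from the point to it = 1.00 mm. The point is not inside any of the regions above, so it lies outside the cross-section (1.00 mm from the nearest boundary).

outside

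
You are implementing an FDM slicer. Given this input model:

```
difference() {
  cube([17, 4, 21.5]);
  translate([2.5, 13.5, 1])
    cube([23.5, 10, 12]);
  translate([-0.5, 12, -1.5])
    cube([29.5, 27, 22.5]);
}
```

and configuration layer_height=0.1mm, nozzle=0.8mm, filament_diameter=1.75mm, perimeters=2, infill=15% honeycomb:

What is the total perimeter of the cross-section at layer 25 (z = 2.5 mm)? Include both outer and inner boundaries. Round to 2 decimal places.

At z = 2.5 mm: the 17×4 cube contributes its full rectangle (perimeter 42.00 mm); the 23.5×10 cube at (2.5, 13.5) contributes its full rectangle (perimeter 67.00 mm); the cube at (-0.5, 12) is present — its section is the full 29.5×27 rectangle (perimeter 113.00 mm); After the difference (first − rest): starting from the 17×4 cube, the 23.5×10 cube at (2.5, 13.5) misses the remaining region (no effect); the 29.5×27 cube at (-0.5, 12) misses the remaining region (no effect) — boundary = 42.00 mm. Overall, the cross-section is a single solid region. Total boundary length (outer) = 42.00 mm.

42.00 mm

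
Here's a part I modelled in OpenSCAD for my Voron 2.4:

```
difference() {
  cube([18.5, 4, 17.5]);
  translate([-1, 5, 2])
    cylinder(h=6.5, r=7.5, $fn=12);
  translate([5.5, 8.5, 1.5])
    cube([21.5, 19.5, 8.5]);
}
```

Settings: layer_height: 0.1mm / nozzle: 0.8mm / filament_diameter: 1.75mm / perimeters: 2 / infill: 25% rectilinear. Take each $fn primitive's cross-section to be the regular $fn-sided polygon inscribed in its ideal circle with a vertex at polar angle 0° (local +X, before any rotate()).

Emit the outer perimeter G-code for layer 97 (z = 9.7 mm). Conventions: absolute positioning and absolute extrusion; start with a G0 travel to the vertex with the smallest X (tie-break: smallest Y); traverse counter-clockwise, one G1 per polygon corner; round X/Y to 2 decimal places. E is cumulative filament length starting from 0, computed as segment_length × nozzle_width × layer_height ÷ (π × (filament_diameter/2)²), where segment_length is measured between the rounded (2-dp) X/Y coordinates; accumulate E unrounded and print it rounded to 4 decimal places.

G0 X0.00 Y0.00 Z9.70
G1 X18.50 Y0.00 E0.6153
G1 X18.50 Y4.00 E0.7484
G1 X0.00 Y4.00 E1.3637
G1 X0.00 Y0.00 E1.4967

At z = 9.7 mm: the cube is present — its section is the full 18.5×4 rectangle; the cylinder at (-1, 5) is not intersected at this z (z outside [2, 8.5]); the 21.5×19.5 cube at (5.5, 8.5) contributes its full rectangle; Subtracting the remaining from the first: starting from the 18.5×4 cube, the 21.5×19.5 cube at (5.5, 8.5) misses the remaining region (no effect) — 1 connected region. The outline is a single polygon with 4 vertices. Extrusion per mm of travel: 0.8 × 0.1 / (π × 0.875²) = 0.033260. Accumulating E over each segment gives final E = 1.4967.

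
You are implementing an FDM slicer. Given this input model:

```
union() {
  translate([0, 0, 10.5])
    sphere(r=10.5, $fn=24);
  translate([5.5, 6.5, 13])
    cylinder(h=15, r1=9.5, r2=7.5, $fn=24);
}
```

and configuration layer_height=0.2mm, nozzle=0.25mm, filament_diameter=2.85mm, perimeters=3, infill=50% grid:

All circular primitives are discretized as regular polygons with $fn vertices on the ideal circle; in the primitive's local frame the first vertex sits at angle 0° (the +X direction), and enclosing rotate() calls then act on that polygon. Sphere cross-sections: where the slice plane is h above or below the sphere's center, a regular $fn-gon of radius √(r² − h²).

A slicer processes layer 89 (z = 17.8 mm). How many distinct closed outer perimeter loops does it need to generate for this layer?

1

At z = 17.8 mm: the r=10.5 sphere contributes a regular 24-gon of circumradius √(10.5²−7.3²) = 7.547; the cone at (5.5, 6.5): at t=0.320 of its height the radius interpolates to r₁+(r₂−r₁)t = 8.860, giving a regular 24-gon of that circumradius; Combining (union): the regions partially overlap (shared area 76.18 mm²), so overlapping operands fuse into one piece — 1 connected region. The result has 1 disconnected region.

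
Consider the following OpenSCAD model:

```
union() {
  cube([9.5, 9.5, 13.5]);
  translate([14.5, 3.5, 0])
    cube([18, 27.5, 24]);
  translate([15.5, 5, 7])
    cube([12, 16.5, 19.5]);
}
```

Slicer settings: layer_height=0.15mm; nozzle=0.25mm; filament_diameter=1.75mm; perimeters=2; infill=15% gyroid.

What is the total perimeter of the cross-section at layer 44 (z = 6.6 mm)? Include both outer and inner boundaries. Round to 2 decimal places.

At z = 6.6 mm: the cube (footprint 9.5×9.5) is included at this height (perimeter 38.00 mm); the 18×27.5 cube at (14.5, 3.5) contributes its full rectangle (perimeter 91.00 mm); the cube at (15.5, 5) is not intersected at this z (z outside [7, 26.5]); Merging all regions: the 2 present regions are separate (no shared area or edge), so areas and boundary lengths simply add and each stays a separate island — boundary = 129.00 mm. Overall, the cross-section has 2 separate islands. Total boundary length (outer) = 129.00 mm.

129.00 mm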